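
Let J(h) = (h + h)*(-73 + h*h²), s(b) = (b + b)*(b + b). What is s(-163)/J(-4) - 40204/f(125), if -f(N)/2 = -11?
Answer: -5215689/3014 ≈ -1730.5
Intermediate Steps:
f(N) = 22 (f(N) = -2*(-11) = 22)
s(b) = 4*b² (s(b) = (2*b)*(2*b) = 4*b²)
J(h) = 2*h*(-73 + h³) (J(h) = (2*h)*(-73 + h³) = 2*h*(-73 + h³))
s(-163)/J(-4) - 40204/f(125) = (4*(-163)²)/((2*(-4)*(-73 + (-4)³))) - 40204/22 = (4*26569)/((2*(-4)*(-73 - 64))) - 40204*1/22 = 106276/((2*(-4)*(-137))) - 20102/11 = 106276/1096 - 20102/11 = 106276*(1/1096) - 20102/11 = 26569/274 - 20102/11 = -5215689/3014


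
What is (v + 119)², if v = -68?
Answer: 2601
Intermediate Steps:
(v + 119)² = (-68 + 119)² = 51² = 2601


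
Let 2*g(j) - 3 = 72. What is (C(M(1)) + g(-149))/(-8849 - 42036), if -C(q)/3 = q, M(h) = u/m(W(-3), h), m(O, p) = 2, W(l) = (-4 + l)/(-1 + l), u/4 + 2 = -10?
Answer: -219/101770 ≈ -0.0021519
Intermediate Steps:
u = -48 (u = -8 + 4*(-10) = -8 - 40 = -48)
g(j) = 75/2 (g(j) = 3/2 + (½)*72 = 3/2 + 36 = 75/2)
W(l) = (-4 + l)/(-1 + l)
M(h) = -24 (M(h) = -48/2 = -48*½ = -24)
C(q) = -3*q
(C(M(1)) + g(-149))/(-8849 - 42036) = (-3*(-24) + 75/2)/(-8849 - 42036) = (72 + 75/2)/(-50885) = (219/2)*(-1/50885) = -219/101770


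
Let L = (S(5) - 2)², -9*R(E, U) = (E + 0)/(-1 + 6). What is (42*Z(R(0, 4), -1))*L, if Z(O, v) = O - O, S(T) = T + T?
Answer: 0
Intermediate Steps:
R(E, U) = -E/45 (R(E, U) = -(E + 0)/(9*(-1 + 6)) = -E/(9*5) = -E/45)
S(T) = 2*T
Z(O, v) = 0
L = 64 (L = (2*5 - 2)² = (10 - 2)² = 8² = 64)
(42*Z(R(0, 4), -1))*L = (42*0)*64 = 0*64 = 0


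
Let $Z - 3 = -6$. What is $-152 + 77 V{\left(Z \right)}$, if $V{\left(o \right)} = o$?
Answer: $-383$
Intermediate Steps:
$Z = -3$ ($Z = 3 - 6 = -3$)
$-152 + 77 V{\left(Z \right)} = -152 + 77 \left(-3\right) = -152 - 231 = -383$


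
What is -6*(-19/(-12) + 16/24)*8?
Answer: -108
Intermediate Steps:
-6*(-19/(-12) + 16/24)*8 = -6*(-19*(-1/12) + 16*(1/24))*8 = -6*(19/12 + 2/3)*8 = -6*9/4*8 = -27/2*8 = -108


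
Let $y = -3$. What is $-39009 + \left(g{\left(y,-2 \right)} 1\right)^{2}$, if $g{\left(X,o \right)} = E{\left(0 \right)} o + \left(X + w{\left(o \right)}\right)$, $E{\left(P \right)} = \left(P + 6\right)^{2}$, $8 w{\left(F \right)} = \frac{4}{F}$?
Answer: $- \frac{533543}{16} \approx -33346.0$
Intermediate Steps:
$w{\left(F \right)} = \frac{1}{2 F}$ ($w{\left(F \right)} = \frac{4 \frac{1}{F}}{8} = \frac{1}{2 F}$)
$E{\left(P \right)} = \left(6 + P\right)^{2}$
$g{\left(X,o \right)} = X + \frac{1}{2 o} + 36 o$ ($g{\left(X,o \right)} = \left(6 + 0\right)^{2} o + \left(X + \frac{1}{2 o}\right) = 6^{2} o + \left(X + \frac{1}{2 o}\right) = 36 o + \left(X + \frac{1}{2 o}\right) = X + \frac{1}{2 o} + 36 o$)
$-39009 + \left(g{\left(y,-2 \right)} 1\right)^{2} = -39009 + \left(\left(-3 + \frac{1}{2 \left(-2\right)} + 36 \left(-2\right)\right) 1\right)^{2} = -39009 + \left(\left(-3 + \frac{1}{2} \left(- \frac{1}{2}\right) - 72\right) 1\right)^{2} = -39009 + \left(\left(-3 - \frac{1}{4} - 72\right) 1\right)^{2} = -39009 + \left(\left(- \frac{301}{4}\right) 1\right)^{2} = -39009 + \left(- \frac{301}{4}\right)^{2} = -39009 + \frac{90601}{16} = - \frac{533543}{16}$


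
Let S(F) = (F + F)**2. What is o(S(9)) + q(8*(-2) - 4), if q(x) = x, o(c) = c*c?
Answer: 104956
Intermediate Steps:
S(F) = 4*F**2 (S(F) = (2*F)**2 = 4*F**2)
o(c) = c**2
o(S(9)) + q(8*(-2) - 4) = (4*9**2)**2 + (8*(-2) - 4) = (4*81)**2 + (-16 - 4) = 324**2 - 20 = 104976 - 20 = 104956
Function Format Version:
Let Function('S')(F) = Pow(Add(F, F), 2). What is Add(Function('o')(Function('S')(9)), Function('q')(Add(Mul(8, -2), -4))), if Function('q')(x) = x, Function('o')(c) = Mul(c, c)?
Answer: 104956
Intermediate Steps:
Function('S')(F) = Mul(4, Pow(F, 2)) (Function('S')(F) = Pow(Mul(2, F), 2) = Mul(4, Pow(F, 2)))
Function('o')(c) = Pow(c, 2)
Add(Function('o')(Function('S')(9)), Function('q')(Add(Mul(8, -2), -4))) = Add(Pow(Mul(4, Pow(9, 2)), 2), Add(Mul(8, -2), -4)) = Add(Pow(Mul(4, 81), 2), Add(-16, -4)) = Add(Pow(324, 2), -20) = Add(104976, -20) = 104956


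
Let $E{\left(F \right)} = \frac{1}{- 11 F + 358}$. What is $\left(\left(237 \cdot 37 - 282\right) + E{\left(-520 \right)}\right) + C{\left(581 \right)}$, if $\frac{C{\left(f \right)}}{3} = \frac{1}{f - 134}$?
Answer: $\frac{7686020141}{905622} \approx 8487.0$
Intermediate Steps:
$E{\left(F \right)} = \frac{1}{358 - 11 F}$
$C{\left(f \right)} = \frac{3}{-134 + f}$ ($C{\left(f \right)} = \frac{3}{f - 134} = \frac{3}{-134 + f}$)
$\left(\left(237 \cdot 37 - 282\right) + E{\left(-520 \right)}\right) + C{\left(581 \right)} = \left(\left(237 \cdot 37 - 282\right) - \frac{1}{-358 + 11 \left(-520\right)}\right) + \frac{3}{-134 + 581} = \left(\left(8769 - 282\right) - \frac{1}{-358 - 5720}\right) + \frac{3}{447} = \left(8487 - \frac{1}{-6078}\right) + 3 \cdot \frac{1}{447} = \left(8487 - - \frac{1}{6078}\right) + \frac{1}{149} = \left(8487 + \frac{1}{6078}\right) + \frac{1}{149} = \frac{51583987}{6078} + \frac{1}{149} = \frac{7686020141}{905622}$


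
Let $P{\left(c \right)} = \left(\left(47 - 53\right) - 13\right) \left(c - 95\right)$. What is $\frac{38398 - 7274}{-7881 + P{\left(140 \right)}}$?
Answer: $- \frac{7781}{2184} \approx -3.5627$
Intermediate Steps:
$P{\left(c \right)} = 1805 - 19 c$ ($P{\left(c \right)} = \left(\left(47 - 53\right) - 13\right) \left(-95 + c\right) = \left(-6 - 13\right) \left(-95 + c\right) = - 19 \left(-95 + c\right) = 1805 - 19 c$)
$\frac{38398 - 7274}{-7881 + P{\left(140 \right)}} = \frac{38398 - 7274}{-7881 + \left(1805 - 2660\right)} = \frac{31124}{-7881 + \left(1805 - 2660\right)} = \frac{31124}{-7881 - 855} = \frac{31124}{-8736} = 31124 \left(- \frac{1}{8736}\right) = - \frac{7781}{2184}$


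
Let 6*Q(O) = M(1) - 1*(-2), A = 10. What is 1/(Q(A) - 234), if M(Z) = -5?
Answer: -2/469 ≈ -0.0042644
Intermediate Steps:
Q(O) = -1/2 (Q(O) = (-5 - 1*(-2))/6 = (-5 + 2)/6 = (1/6)*(-3) = -1/2)
1/(Q(A) - 234) = 1/(-1/2 - 234) = 1/(-469/2) = -2/469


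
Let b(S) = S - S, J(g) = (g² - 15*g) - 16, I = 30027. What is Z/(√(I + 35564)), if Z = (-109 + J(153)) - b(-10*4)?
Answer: 20989*√65591/65591 ≈ 81.954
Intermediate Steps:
J(g) = -16 + g² - 15*g
b(S) = 0
Z = 20989 (Z = (-109 + (-16 + 153² - 15*153)) - 1*0 = (-109 + (-16 + 23409 - 2295)) + 0 = (-109 + 21098) + 0 = 20989 + 0 = 20989)
Z/(√(I + 35564)) = 20989/(√(30027 + 35564)) = 20989/(√65591) = 20989*(√65591/65591) = 20989*√65591/65591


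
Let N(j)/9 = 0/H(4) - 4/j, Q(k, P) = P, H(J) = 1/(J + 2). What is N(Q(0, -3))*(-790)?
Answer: -9480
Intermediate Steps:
H(J) = 1/(2 + J)
N(j) = -36/j (N(j) = 9*(0/(1/(2 + 4)) - 4/j) = 9*(0/(1/6) - 4/j) = 9*(0*6 - 4/j) = 9*(0 - 4/j) = 9*(-4/j) = -36/j)
N(Q(0, -3))*(-790) = -36/(-3)*(-790) = -36*(-1/3)*(-790) = 12*(-790) = -9480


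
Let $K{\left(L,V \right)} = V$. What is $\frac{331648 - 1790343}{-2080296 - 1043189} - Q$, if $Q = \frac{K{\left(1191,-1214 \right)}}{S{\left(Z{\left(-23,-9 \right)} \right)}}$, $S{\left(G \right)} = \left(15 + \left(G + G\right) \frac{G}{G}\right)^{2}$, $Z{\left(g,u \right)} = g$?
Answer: $\frac{1038743337}{600333817} \approx 1.7303$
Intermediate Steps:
$S{\left(G \right)} = \left(15 + 2 G\right)^{2}$ ($S{\left(G \right)} = \left(15 + 2 G 1\right)^{2} = \left(15 + 2 G\right)^{2}$)
$Q = - \frac{1214}{961}$ ($Q = - \frac{1214}{\left(15 + 2 \left(-23\right)\right)^{2}} = - \frac{1214}{\left(15 - 46\right)^{2}} = - \frac{1214}{\left(-31\right)^{2}} = - \frac{1214}{961} \approx -1.2633$)
$\frac{331648 - 1790343}{-2080296 - 1043189} - Q = \frac{331648 - 1790343}{-2080296 - 1043189} - - \frac{1214}{961} = - \frac{1458695}{-3123485} + \frac{1214}{961} = \left(-1458695\right) \left(- \frac{1}{3123485}\right) + \frac{1214}{961} = \frac{291739}{624697} + \frac{1214}{961} = \frac{1038743337}{600333817}$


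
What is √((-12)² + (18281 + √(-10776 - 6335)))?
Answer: √(18425 + I*√17111) ≈ 135.74 + 0.4818*I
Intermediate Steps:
√((-12)² + (18281 + √(-10776 - 6335))) = √(144 + (18281 + √(-17111))) = √(144 + (18281 + I*√17111)) = √(18425 + I*√17111)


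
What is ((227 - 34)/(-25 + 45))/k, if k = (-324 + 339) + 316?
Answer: 193/6620 ≈ 0.029154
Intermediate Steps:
k = 331 (k = 15 + 316 = 331)
((227 - 34)/(-25 + 45))/k = ((227 - 34)/(-25 + 45))/331 = (193/20)*(1/331) = 193/6620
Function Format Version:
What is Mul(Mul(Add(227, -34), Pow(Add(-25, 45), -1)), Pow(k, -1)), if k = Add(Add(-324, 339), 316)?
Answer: Rational(193, 6620) ≈ 0.029154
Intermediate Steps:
k = 331 (k = Add(15, 316) = 331)
Mul(Mul(Add(227, -34), Pow(Add(-25, 45), -1)), Pow(k, -1)) = Mul(Mul(Add(227, -34), Pow(Add(-25, 45), -1)), Pow(331, -1)) = Mul(Mul(193, Pow(20, -1)), Rational(1, 331)) = Mul(Mul(193, Rational(1, 20)), Rational(1, 331)) = Mul(Rational(193, 20), Rational(1, 331)) = Rational(193, 6620)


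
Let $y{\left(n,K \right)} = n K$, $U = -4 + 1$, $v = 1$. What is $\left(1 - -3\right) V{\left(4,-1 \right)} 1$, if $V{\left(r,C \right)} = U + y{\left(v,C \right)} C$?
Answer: $-8$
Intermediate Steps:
$U = -3$
$y{\left(n,K \right)} = K n$
$V{\left(r,C \right)} = -3 + C^{2}$ ($V{\left(r,C \right)} = -3 + C 1 C = -3 + C C = -3 + C^{2}$)
$\left(1 - -3\right) V{\left(4,-1 \right)} 1 = \left(1 - -3\right) \left(-3 + \left(-1\right)^{2}\right) 1 = \left(1 + 3\right) \left(-3 + 1\right) 1 = 4 \left(-2\right) 1 = \left(-8\right) 1 = -8$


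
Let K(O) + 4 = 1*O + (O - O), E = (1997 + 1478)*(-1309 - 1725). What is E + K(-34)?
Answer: -10543188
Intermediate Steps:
E = -10543150 (E = 3475*(-3034) = -10543150)
K(O) = -4 + O (K(O) = -4 + (1*O + (O - O)) = -4 + (O + 0) = -4 + O)
E + K(-34) = -10543150 + (-4 - 34) = -10543150 - 38 = -10543188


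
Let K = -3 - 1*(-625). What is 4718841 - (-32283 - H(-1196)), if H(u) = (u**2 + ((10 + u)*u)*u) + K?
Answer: -1690291214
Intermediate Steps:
K = 622 (K = -3 + 625 = 622)
H(u) = 622 + u**2 + u**2*(10 + u) (H(u) = (u**2 + ((10 + u)*u)*u) + 622 = (u**2 + (u*(10 + u))*u) + 622 = (u**2 + u**2*(10 + u)) + 622 = 622 + u**2 + u**2*(10 + u))
4718841 - (-32283 - H(-1196)) = 4718841 - (-32283 - (622 + (-1196)**3 + 11*(-1196)**2)) = 4718841 - (-32283 - (622 - 1710777536 + 11*1430416)) = 4718841 - (-32283 - (622 - 1710777536 + 15734576)) = 4718841 - (-32283 - 1*(-1695042338)) = 4718841 - (-32283 + 1695042338) = 4718841 - 1*1695010055 = 4718841 - 1695010055 = -1690291214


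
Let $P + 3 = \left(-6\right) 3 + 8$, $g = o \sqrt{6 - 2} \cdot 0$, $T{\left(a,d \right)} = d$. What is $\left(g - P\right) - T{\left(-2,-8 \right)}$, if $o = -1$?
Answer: $21$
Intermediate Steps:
$g = 0$ ($g = - \sqrt{6 - 2} \cdot 0 = - \sqrt{4} \cdot 0 = \left(-1\right) 2 \cdot 0 = \left(-2\right) 0 = 0$)
$P = -13$ ($P = -3 + \left(\left(-6\right) 3 + 8\right) = -3 + \left(-18 + 8\right) = -3 - 10 = -13$)
$\left(g - P\right) - T{\left(-2,-8 \right)} = \left(0 - -13\right) - -8 = \left(0 + 13\right) + 8 = 13 + 8 = 21$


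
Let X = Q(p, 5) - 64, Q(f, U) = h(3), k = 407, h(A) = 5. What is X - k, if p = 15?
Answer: -466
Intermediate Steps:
Q(f, U) = 5
X = -59 (X = 5 - 64 = -59)
X - k = -59 - 1*407 = -59 - 407 = -466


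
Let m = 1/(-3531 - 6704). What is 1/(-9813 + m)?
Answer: -10235/100436056 ≈ -0.00010191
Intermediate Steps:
m = -1/10235 (m = 1/(-10235) = -1/10235 ≈ -9.7704e-5)
1/(-9813 + m) = 1/(-9813 - 1/10235) = 1/(-100436056/10235) = -10235/100436056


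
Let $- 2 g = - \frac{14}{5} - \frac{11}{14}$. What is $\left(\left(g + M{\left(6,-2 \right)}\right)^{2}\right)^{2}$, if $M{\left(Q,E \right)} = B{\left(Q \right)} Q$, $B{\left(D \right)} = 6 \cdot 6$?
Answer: $\frac{864344100012568561}{384160000} \approx 2.25 \cdot 10^{9}$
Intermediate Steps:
$B{\left(D \right)} = 36$
$M{\left(Q,E \right)} = 36 Q$
$g = \frac{251}{140}$ ($g = - \frac{- \frac{14}{5} - \frac{11}{14}}{2} = \left(- \frac{1}{2}\right) \left(- \frac{251}{70}\right) = \frac{251}{140} \approx 1.7929$)
$\left(\left(g + M{\left(6,-2 \right)}\right)^{2}\right)^{2} = \left(\left(\frac{251}{140} + 36 \cdot 6\right)^{2}\right)^{2} = \left(\left(\frac{251}{140} + 216\right)^{2}\right)^{2} = \left(\left(\frac{30491}{140}\right)^{2}\right)^{2} = \left(\frac{929701081}{19600}\right)^{2} = \frac{864344100012568561}{384160000}$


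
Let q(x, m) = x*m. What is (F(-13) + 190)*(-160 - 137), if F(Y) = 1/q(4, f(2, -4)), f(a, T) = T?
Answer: -902583/16 ≈ -56411.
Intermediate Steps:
q(x, m) = m*x
F(Y) = -1/16 (F(Y) = 1/(-4*4) = 1/(-16) = -1/16)
(F(-13) + 190)*(-160 - 137) = (-1/16 + 190)*(-160 - 137) = (3039/16)*(-297) = -902583/16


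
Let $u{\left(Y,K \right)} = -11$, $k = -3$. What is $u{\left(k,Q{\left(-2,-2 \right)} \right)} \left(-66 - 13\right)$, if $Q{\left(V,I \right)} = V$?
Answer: $869$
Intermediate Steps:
$u{\left(k,Q{\left(-2,-2 \right)} \right)} \left(-66 - 13\right) = - 11 \left(-66 - 13\right) = \left(-11\right) \left(-79\right) = 869$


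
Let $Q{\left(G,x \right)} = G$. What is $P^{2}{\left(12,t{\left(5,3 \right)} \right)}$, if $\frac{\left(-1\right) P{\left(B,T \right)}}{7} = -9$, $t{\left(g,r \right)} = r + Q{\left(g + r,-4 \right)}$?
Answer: $3969$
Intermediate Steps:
$t{\left(g,r \right)} = g + 2 r$ ($t{\left(g,r \right)} = r + \left(g + r\right) = g + 2 r$)
$P{\left(B,T \right)} = 63$ ($P{\left(B,T \right)} = \left(-7\right) \left(-9\right) = 63$)
$P^{2}{\left(12,t{\left(5,3 \right)} \right)} = 63^{2} = 3969$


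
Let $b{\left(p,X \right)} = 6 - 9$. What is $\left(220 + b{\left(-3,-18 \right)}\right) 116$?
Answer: $25172$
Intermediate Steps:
$b{\left(p,X \right)} = -3$ ($b{\left(p,X \right)} = 6 - 9 = -3$)
$\left(220 + b{\left(-3,-18 \right)}\right) 116 = \left(220 - 3\right) 116 = 217 \cdot 116 = 25172$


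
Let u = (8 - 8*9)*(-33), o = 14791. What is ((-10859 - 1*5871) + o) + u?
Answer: 173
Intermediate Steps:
u = 2112 (u = (8 - 72)*(-33) = -64*(-33) = 2112)
((-10859 - 1*5871) + o) + u = ((-10859 - 1*5871) + 14791) + 2112 = ((-10859 - 5871) + 14791) + 2112 = (-16730 + 14791) + 2112 = -1939 + 2112 = 173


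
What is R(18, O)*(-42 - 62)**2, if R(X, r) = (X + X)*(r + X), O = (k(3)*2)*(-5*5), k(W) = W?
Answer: -51397632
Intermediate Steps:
O = -150 (O = (3*2)*(-5*5) = 6*(-25) = -150)
R(X, r) = 2*X*(X + r) (R(X, r) = (2*X)*(X + r) = 2*X*(X + r))
R(18, O)*(-42 - 62)**2 = (2*18*(18 - 150))*(-42 - 62)**2 = (2*18*(-132))*(-104)**2 = -4752*10816 = -51397632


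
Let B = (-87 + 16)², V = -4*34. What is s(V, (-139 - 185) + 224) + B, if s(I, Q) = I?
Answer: 4905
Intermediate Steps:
V = -136
B = 5041 (B = (-71)² = 5041)
s(V, (-139 - 185) + 224) + B = -136 + 5041 = 4905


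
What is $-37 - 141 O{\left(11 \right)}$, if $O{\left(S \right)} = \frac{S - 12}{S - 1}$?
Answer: $- \frac{229}{10} \approx -22.9$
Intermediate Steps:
$O{\left(S \right)} = \frac{-12 + S}{-1 + S}$
$-37 - 141 O{\left(11 \right)} = -37 - 141 \frac{-12 + 11}{-1 + 11} = -37 - 141 \cdot \frac{1}{10} \left(-1\right) = -37 - - \frac{141}{10} = -37 + \frac{141}{10} = - \frac{229}{10}$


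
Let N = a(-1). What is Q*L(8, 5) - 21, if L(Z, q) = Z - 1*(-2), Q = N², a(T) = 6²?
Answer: 12939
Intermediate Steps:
a(T) = 36
N = 36
Q = 1296 (Q = 36² = 1296)
L(Z, q) = 2 + Z (L(Z, q) = Z + 2 = 2 + Z)
Q*L(8, 5) - 21 = 1296*(2 + 8) - 21 = 1296*10 - 21 = 12960 - 21 = 12939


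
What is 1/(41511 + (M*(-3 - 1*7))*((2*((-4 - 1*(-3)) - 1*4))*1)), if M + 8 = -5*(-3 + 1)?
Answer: 1/41711 ≈ 2.3974e-5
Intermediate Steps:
M = 2 (M = -8 - 5*(-3 + 1) = -8 - 5*(-2) = -8 + 10 = 2)
1/(41511 + (M*(-3 - 1*7))*((2*((-4 - 1*(-3)) - 1*4))*1)) = 1/(41511 + (2*(-3 - 1*7))*((2*((-4 - 1*(-3)) - 1*4))*1)) = 1/(41511 + (2*(-3 - 7))*((2*((-4 + 3) - 4))*1)) = 1/(41511 + (2*(-10))*((2*(-1 - 4))*1)) = 1/(41511 - 20*2*(-5)) = 1/(41511 - (-200)) = 1/(41511 - 20*(-10)) = 1/(41511 + 200) = 1/41711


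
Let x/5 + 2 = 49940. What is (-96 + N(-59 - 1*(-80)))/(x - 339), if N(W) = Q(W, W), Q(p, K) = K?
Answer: -25/83117 ≈ -0.00030078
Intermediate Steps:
x = 249690 (x = -10 + 5*49940 = -10 + 249700 = 249690)
N(W) = W
(-96 + N(-59 - 1*(-80)))/(x - 339) = (-96 + (-59 - 1*(-80)))/(249690 - 339) = (-96 + (-59 + 80))/249351 = (-96 + 21)*(1/249351) = -75*1/249351 = -25/83117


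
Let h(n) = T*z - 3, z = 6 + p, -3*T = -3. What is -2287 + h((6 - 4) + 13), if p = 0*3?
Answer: -2284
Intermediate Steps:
T = 1 (T = -⅓*(-3) = 1)
p = 0
z = 6 (z = 6 + 0 = 6)
h(n) = 3 (h(n) = 1*6 - 3 = 6 - 3 = 3)
-2287 + h((6 - 4) + 13) = -2287 + 3 = -2284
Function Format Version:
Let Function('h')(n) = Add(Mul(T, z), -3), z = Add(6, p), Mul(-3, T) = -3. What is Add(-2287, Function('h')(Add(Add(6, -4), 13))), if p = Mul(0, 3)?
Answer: -2284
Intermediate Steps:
T = 1 (T = Mul(Rational(-1, 3), -3) = 1)
p = 0
z = 6 (z = Add(6, 0) = 6)
Function('h')(n) = 3 (Function('h')(n) = Add(Mul(1, 6), -3) = Add(6, -3) = 3)
Add(-2287, Function('h')(Add(Add(6, -4), 13))) = Add(-2287, 3) = -2284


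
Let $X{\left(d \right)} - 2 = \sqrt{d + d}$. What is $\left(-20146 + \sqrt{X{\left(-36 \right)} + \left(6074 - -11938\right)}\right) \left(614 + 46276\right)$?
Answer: $-944645940 + 46890 \sqrt{18014 + 6 i \sqrt{2}} \approx -9.3835 \cdot 10^{8} + 1482.2 i$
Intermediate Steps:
$X{\left(d \right)} = 2 + \sqrt{2} \sqrt{d}$ ($X{\left(d \right)} = 2 + \sqrt{d + d} = 2 + \sqrt{2 d} = 2 + \sqrt{2} \sqrt{d}$)
$\left(-20146 + \sqrt{X{\left(-36 \right)} + \left(6074 - -11938\right)}\right) \left(614 + 46276\right) = \left(-20146 + \sqrt{\left(2 + \sqrt{2} \sqrt{-36}\right) + \left(6074 - -11938\right)}\right) \left(614 + 46276\right) = \left(-20146 + \sqrt{\left(2 + \sqrt{2} \cdot 6 i\right) + \left(6074 + 11938\right)}\right) 46890 = \left(-20146 + \sqrt{\left(2 + 6 i \sqrt{2}\right) + 18012}\right) 46890 = \left(-20146 + \sqrt{18014 + 6 i \sqrt{2}}\right) 46890 = -944645940 + 46890 \sqrt{18014 + 6 i \sqrt{2}}$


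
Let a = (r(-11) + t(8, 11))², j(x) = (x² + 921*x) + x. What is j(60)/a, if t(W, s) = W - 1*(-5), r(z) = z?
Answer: 14730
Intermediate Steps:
t(W, s) = 5 + W (t(W, s) = W + 5 = 5 + W)
j(x) = x² + 922*x
a = 4 (a = (-11 + (5 + 8))² = (-11 + 13)² = 2² = 4)
j(60)/a = (60*(922 + 60))/4 = (60*982)*(¼) = 58920*(¼) = 14730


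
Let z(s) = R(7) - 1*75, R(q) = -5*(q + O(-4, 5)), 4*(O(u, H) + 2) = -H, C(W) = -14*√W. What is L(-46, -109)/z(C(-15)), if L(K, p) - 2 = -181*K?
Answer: -11104/125 ≈ -88.832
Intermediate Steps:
L(K, p) = 2 - 181*K
O(u, H) = -2 - H/4 (O(u, H) = -2 + (-H)/4 = -2 - H/4)
R(q) = 65/4 - 5*q (R(q) = -5*(q + (-2 - ¼*5)) = -5*(q + (-2 - 5/4)) = -5*(q - 13/4) = -5*(-13/4 + q) = 65/4 - 5*q)
z(s) = -375/4 (z(s) = (65/4 - 5*7) - 1*75 = (65/4 - 35) - 75 = -75/4 - 75 = -375/4)
L(-46, -109)/z(C(-15)) = (2 - 181*(-46))/(-375/4) = (2 + 8326)*(-4/375) = 8328*(-4/375) = -11104/125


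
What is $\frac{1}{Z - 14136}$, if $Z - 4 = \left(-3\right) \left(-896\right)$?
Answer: $- \frac{1}{11444} \approx -8.7382 \cdot 10^{-5}$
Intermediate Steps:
$Z = 2692$ ($Z = 4 - -2688 = 4 + 2688 = 2692$)
$\frac{1}{Z - 14136} = \frac{1}{2692 - 14136} = \frac{1}{-11444} = - \frac{1}{11444}$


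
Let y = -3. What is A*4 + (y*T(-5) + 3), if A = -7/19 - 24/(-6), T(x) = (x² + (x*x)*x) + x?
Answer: 6318/19 ≈ 332.53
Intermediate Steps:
T(x) = x + x² + x³ (T(x) = (x² + x²*x) + x = (x² + x³) + x = x + x² + x³)
A = 69/19 (A = -7*1/19 - 24*(-⅙) = -7/19 + 4 = 69/19 ≈ 3.6316)
A*4 + (y*T(-5) + 3) = (69/19)*4 + (-(-15)*(1 - 5 + (-5)²) + 3) = 276/19 + (-(-15)*(1 - 5 + 25) + 3) = 276/19 + (-(-15)*21 + 3) = 276/19 + (-3*(-105) + 3) = 276/19 + (315 + 3) = 276/19 + 318 = 6318/19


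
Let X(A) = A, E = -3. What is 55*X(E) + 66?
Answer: -99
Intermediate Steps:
55*X(E) + 66 = 55*(-3) + 66 = -165 + 66 = -99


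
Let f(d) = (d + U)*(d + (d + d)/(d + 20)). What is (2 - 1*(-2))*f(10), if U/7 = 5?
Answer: 1920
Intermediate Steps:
U = 35 (U = 7*5 = 35)
f(d) = (35 + d)*(d + 2*d/(20 + d)) (f(d) = (d + 35)*(d + (d + d)/(d + 20)) = (35 + d)*(d + (2*d)/(20 + d)) = (35 + d)*(d + 2*d/(20 + d)))
(2 - 1*(-2))*f(10) = (2 - 1*(-2))*(10*(770 + 10**2 + 57*10)/(20 + 10)) = (2 + 2)*(10*(770 + 100 + 570)/30) = 4*(10*(1/30)*1440) = 4*480 = 1920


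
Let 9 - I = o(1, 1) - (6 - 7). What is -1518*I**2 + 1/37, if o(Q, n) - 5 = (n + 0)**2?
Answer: -224663/37 ≈ -6072.0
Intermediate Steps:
o(Q, n) = 5 + n**2 (o(Q, n) = 5 + (n + 0)**2 = 5 + n**2)
I = 2 (I = 9 - ((5 + 1**2) - (6 - 7)) = 9 - ((5 + 1) - 1*(-1)) = 9 - (6 + 1) = 9 - 1*7 = 9 - 7 = 2)
-1518*I**2 + 1/37 = -1518*2**2 + 1/37 = -1518*4 + 1/37 = -6072 + 1/37 = -224663/37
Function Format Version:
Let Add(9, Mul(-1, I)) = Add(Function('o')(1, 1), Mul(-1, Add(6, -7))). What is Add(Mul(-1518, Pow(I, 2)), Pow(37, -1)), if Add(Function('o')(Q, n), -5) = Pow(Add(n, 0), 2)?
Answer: Rational(-224663, 37) ≈ -6072.0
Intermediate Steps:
Function('o')(Q, n) = Add(5, Pow(n, 2)) (Function('o')(Q, n) = Add(5, Pow(Add(n, 0), 2)) = Add(5, Pow(n, 2)))
I = 2 (I = Add(9, Mul(-1, Add(Add(5, Pow(1, 2)), Mul(-1, Add(6, -7))))) = Add(9, Mul(-1, Add(Add(5, 1), Mul(-1, -1)))) = Add(9, Mul(-1, Add(6, 1))) = Add(9, Mul(-1, 7)) = Add(9, -7) = 2)
Add(Mul(-1518, Pow(I, 2)), Pow(37, -1)) = Add(Mul(-1518, Pow(2, 2)), Pow(37, -1)) = Add(Mul(-1518, 4), Rational(1, 37)) = Add(-6072, Rational(1, 37)) = Rational(-224663, 37)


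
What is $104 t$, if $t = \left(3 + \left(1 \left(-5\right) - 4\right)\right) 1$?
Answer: $-624$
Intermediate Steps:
$t = -6$ ($t = \left(3 - 9\right) 1 = \left(-6\right) 1 = -6$)
$104 t = 104 \left(-6\right) = -624$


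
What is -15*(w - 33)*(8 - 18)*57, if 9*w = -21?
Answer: -302100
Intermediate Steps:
w = -7/3 (w = (1/9)*(-21) = -7/3 ≈ -2.3333)
-15*(w - 33)*(8 - 18)*57 = -15*(-7/3 - 33)*(8 - 18)*57 = -(-530)*(-10)*57 = -15*1060/3*57 = -5300*57 = -302100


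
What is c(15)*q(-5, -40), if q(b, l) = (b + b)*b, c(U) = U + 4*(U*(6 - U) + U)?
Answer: -23250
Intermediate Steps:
c(U) = 5*U + 4*U*(6 - U) (c(U) = U + 4*(U + U*(6 - U)) = U + (4*U + 4*U*(6 - U)) = 5*U + 4*U*(6 - U))
q(b, l) = 2*b² (q(b, l) = (2*b)*b = 2*b²)
c(15)*q(-5, -40) = (15*(29 - 4*15))*(2*(-5)²) = (15*(29 - 60))*(2*25) = (15*(-31))*50 = -465*50 = -23250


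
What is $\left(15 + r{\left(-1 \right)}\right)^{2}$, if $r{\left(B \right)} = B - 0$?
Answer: $196$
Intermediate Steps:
$r{\left(B \right)} = B$ ($r{\left(B \right)} = B + 0 = B$)
$\left(15 + r{\left(-1 \right)}\right)^{2} = \left(15 - 1\right)^{2} = 14^{2} = 196$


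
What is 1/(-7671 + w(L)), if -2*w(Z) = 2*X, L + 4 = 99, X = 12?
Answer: -1/7683 ≈ -0.00013016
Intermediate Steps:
L = 95 (L = -4 + 99 = 95)
w(Z) = -12
1/(-7671 + w(L)) = 1/(-7671 - 12) = 1/(-7683) = -1/7683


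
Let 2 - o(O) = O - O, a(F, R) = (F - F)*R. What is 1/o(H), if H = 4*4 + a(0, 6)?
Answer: 1/2 ≈ 0.50000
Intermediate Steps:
a(F, R) = 0 (a(F, R) = 0*R = 0)
H = 16 (H = 4*4 + 0 = 16 + 0 = 16)
o(O) = 2 (o(O) = 2 - (O - O) = 2 - 1*0 = 2 + 0 = 2)
1/o(H) = 1/2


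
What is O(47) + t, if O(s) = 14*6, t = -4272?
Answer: -4188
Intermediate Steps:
O(s) = 84
O(47) + t = 84 - 4272 = -4188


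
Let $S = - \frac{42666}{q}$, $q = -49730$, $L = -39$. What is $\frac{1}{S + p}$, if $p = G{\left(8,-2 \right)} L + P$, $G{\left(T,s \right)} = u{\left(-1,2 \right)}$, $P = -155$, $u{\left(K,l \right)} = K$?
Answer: $- \frac{24865}{2863007} \approx -0.0086849$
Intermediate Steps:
$G{\left(T,s \right)} = -1$
$p = -116$ ($p = \left(-1\right) \left(-39\right) - 155 = 39 - 155 = -116$)
$S = \frac{21333}{24865}$ ($S = - \frac{42666}{-49730} = \left(-42666\right) \left(- \frac{1}{49730}\right) = \frac{21333}{24865} \approx 0.85795$)
$\frac{1}{S + p} = \frac{1}{\frac{21333}{24865} - 116} = \frac{1}{- \frac{2863007}{24865}} = - \frac{24865}{2863007}$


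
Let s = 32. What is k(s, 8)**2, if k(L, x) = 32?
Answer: 1024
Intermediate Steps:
k(s, 8)**2 = 32**2 = 1024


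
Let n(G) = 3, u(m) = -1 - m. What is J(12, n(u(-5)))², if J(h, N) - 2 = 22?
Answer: 576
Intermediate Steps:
J(h, N) = 24 (J(h, N) = 2 + 22 = 24)
J(12, n(u(-5)))² = 24² = 576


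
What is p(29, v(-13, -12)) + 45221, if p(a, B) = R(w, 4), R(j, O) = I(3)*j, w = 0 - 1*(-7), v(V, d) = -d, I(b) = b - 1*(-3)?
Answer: 45263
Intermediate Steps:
I(b) = 3 + b (I(b) = b + 3 = 3 + b)
w = 7 (w = 0 + 7 = 7)
R(j, O) = 6*j (R(j, O) = (3 + 3)*j = 6*j)
p(a, B) = 42 (p(a, B) = 6*7 = 42)
p(29, v(-13, -12)) + 45221 = 42 + 45221 = 45263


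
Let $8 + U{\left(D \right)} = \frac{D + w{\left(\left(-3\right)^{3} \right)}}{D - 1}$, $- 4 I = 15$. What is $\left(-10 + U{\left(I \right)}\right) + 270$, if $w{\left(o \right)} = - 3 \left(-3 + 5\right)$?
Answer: $\frac{4827}{19} \approx 254.05$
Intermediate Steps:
$w{\left(o \right)} = -6$ ($w{\left(o \right)} = \left(-3\right) 2 = -6$)
$I = - \frac{15}{4}$ ($I = \left(- \frac{1}{4}\right) 15 = - \frac{15}{4} \approx -3.75$)
$U{\left(D \right)} = -8 + \frac{-6 + D}{-1 + D}$ ($U{\left(D \right)} = -8 + \frac{D - 6}{D - 1} = -8 + \frac{-6 + D}{-1 + D}$)
$\left(-10 + U{\left(I \right)}\right) + 270 = \left(-10 + \frac{2 - - \frac{105}{4}}{-1 - \frac{15}{4}}\right) + 270 = \left(-10 + \frac{2 + \frac{105}{4}}{- \frac{19}{4}}\right) + 270 = \left(-10 - \frac{113}{19}\right) + 270 = - \frac{303}{19} + 270 = \frac{4827}{19}$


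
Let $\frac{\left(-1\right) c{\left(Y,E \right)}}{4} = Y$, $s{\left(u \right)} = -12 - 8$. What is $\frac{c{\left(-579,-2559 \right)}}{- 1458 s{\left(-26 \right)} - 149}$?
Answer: $\frac{2316}{29011} \approx 0.079832$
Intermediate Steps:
$s{\left(u \right)} = -20$ ($s{\left(u \right)} = -12 - 8 = -20$)
$c{\left(Y,E \right)} = - 4 Y$
$\frac{c{\left(-579,-2559 \right)}}{- 1458 s{\left(-26 \right)} - 149} = \frac{\left(-4\right) \left(-579\right)}{\left(-1458\right) \left(-20\right) - 149} = \frac{2316}{29160 - 149} = \frac{2316}{29011}$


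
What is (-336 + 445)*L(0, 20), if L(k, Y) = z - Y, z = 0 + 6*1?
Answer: -1526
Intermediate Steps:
z = 6 (z = 0 + 6 = 6)
L(k, Y) = 6 - Y
(-336 + 445)*L(0, 20) = (-336 + 445)*(6 - 1*20) = 109*(6 - 20) = 109*(-14) = -1526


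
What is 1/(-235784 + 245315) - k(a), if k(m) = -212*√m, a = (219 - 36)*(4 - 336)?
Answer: 1/9531 + 424*I*√15189 ≈ 0.00010492 + 52255.0*I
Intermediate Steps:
a = -60756 (a = 183*(-332) = -60756)
1/(-235784 + 245315) - k(a) = 1/(-235784 + 245315) - (-212)*√(-60756) = 1/9531 - (-212)*2*I*√15189 = 1/9531 - (-424)*I*√15189 = 1/9531 + 424*I*√15189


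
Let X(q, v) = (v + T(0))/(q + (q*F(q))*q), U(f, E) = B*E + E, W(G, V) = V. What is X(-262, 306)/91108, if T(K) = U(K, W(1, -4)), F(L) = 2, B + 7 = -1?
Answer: 167/6242082404 ≈ 2.6754e-8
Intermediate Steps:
B = -8 (B = -7 - 1 = -8)
U(f, E) = -7*E (U(f, E) = -8*E + E = -7*E)
T(K) = 28 (T(K) = -7*(-4) = 28)
X(q, v) = (28 + v)/(q + 2*q**2) (X(q, v) = (v + 28)/(q + (q*2)*q) = (28 + v)/(q + (2*q)*q) = (28 + v)/(q + 2*q**2))
X(-262, 306)/91108 = ((28 + 306)/((-262)*(1 + 2*(-262))))/91108 = -1/262*334/(1 - 524)*(1/91108) = -1/262*334/(-523)*(1/91108) = -1/262*(-1/523)*334*(1/91108) = (167/68513)*(1/91108) = 167/6242082404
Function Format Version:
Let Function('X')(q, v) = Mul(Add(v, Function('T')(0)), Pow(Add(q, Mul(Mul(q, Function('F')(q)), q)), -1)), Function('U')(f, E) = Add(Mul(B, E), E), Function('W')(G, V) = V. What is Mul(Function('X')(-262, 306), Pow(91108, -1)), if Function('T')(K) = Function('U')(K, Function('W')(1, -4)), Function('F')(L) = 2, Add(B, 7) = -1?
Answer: Rational(167, 6242082404) ≈ 2.6754e-8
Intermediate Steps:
B = -8 (B = Add(-7, -1) = -8)
Function('U')(f, E) = Mul(-7, E) (Function('U')(f, E) = Add(Mul(-8, E), E) = Mul(-7, E))
Function('T')(K) = 28 (Function('T')(K) = Mul(-7, -4) = 28)
Function('X')(q, v) = Mul(Pow(Add(q, Mul(2, Pow(q, 2))), -1), Add(28, v)) (Function('X')(q, v) = Mul(Add(v, 28), Pow(Add(q, Mul(Mul(q, 2), q)), -1)) = Mul(Add(28, v), Pow(Add(q, Mul(Mul(2, q), q)), -1)) = Mul(Add(28, v), Pow(Add(q, Mul(2, Pow(q, 2))), -1)) = Mul(Pow(Add(q, Mul(2, Pow(q, 2))), -1), Add(28, v)))
Mul(Function('X')(-262, 306), Pow(91108, -1)) = Mul(Mul(Pow(-262, -1), Pow(Add(1, Mul(2, -262)), -1), Add(28, 306)), Pow(91108, -1)) = Mul(Mul(Rational(-1, 262), Pow(Add(1, -524), -1), 334), Rational(1, 91108)) = Mul(Mul(Rational(-1, 262), Pow(-523, -1), 334), Rational(1, 91108)) = Mul(Mul(Rational(-1, 262), Rational(-1, 523), 334), Rational(1, 91108)) = Mul(Rational(167, 68513), Rational(1, 91108)) = Rational(167, 6242082404)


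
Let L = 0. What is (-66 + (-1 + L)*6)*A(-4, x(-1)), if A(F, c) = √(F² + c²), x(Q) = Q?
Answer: -72*√17 ≈ -296.86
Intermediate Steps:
(-66 + (-1 + L)*6)*A(-4, x(-1)) = (-66 + (-1 + 0)*6)*√((-4)² + (-1)²) = (-66 - 1*6)*√(16 + 1) = (-66 - 6)*√17 = -72*√17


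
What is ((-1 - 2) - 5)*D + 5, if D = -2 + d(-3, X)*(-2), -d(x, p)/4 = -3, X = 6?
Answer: 213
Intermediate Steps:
d(x, p) = 12 (d(x, p) = -4*(-3) = 12)
D = -26 (D = -2 + 12*(-2) = -2 - 24 = -26)
((-1 - 2) - 5)*D + 5 = ((-1 - 2) - 5)*(-26) + 5 = (-3 - 5)*(-26) + 5 = -8*(-26) + 5 = 208 + 5 = 213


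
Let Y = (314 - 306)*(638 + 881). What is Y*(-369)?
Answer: -4484088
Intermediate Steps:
Y = 12152 (Y = 8*1519 = 12152)
Y*(-369) = 12152*(-369) = -4484088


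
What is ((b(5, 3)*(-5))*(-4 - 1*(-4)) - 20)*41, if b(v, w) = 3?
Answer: -820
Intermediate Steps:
((b(5, 3)*(-5))*(-4 - 1*(-4)) - 20)*41 = ((3*(-5))*(-4 - 1*(-4)) - 20)*41 = (-15*(-4 + 4) - 20)*41 = (-15*0 - 20)*41 = (0 - 20)*41 = -20*41 = -820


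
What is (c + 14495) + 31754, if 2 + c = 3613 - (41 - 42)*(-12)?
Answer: 49848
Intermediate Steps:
c = 3599 (c = -2 + (3613 - (41 - 42)*(-12)) = -2 + (3613 - (-1)*(-12)) = -2 + (3613 - 1*12) = -2 + (3613 - 12) = -2 + 3601 = 3599)
(c + 14495) + 31754 = (3599 + 14495) + 31754 = 18094 + 31754 = 49848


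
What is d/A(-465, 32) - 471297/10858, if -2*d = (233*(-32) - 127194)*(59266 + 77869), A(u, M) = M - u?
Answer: 100247487220141/5396426 ≈ 1.8577e+7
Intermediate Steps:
d = 9232613875 (d = -(233*(-32) - 127194)*(59266 + 77869)/2 = -(-7456 - 127194)*137135/2 = -(-67325)*137135 = -½*(-18465227750) = 9232613875)
d/A(-465, 32) - 471297/10858 = 9232613875/(32 - 1*(-465)) - 471297/10858 = 9232613875/(32 + 465) - 471297*1/10858 = 9232613875/497 - 471297/10858 = 100247487220141/5396426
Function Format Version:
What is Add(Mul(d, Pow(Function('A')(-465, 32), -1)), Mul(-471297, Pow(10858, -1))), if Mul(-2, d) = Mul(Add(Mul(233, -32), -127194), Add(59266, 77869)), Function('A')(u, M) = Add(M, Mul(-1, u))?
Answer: Rational(100247487220141, 5396426) ≈ 1.8577e+7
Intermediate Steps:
d = 9232613875 (d = Mul(Rational(-1, 2), Mul(Add(Mul(233, -32), -127194), Add(59266, 77869))) = Mul(Rational(-1, 2), Mul(Add(-7456, -127194), 137135)) = Mul(Rational(-1, 2), Mul(-134650, 137135)) = Mul(Rational(-1, 2), -18465227750) = 9232613875)
Add(Mul(d, Pow(Function('A')(-465, 32), -1)), Mul(-471297, Pow(10858, -1))) = Add(Mul(9232613875, Pow(Add(32, Mul(-1, -465)), -1)), Mul(-471297, Pow(10858, -1))) = Add(Mul(9232613875, Pow(Add(32, 465), -1)), Mul(-471297, Rational(1, 10858))) = Add(Mul(9232613875, Pow(497, -1)), Rational(-471297, 10858)) = Add(Mul(9232613875, Rational(1, 497)), Rational(-471297, 10858)) = Add(Rational(9232613875, 497), Rational(-471297, 10858)) = Rational(100247487220141, 5396426)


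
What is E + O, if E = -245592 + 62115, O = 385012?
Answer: 201535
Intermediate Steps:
E = -183477
E + O = -183477 + 385012 = 201535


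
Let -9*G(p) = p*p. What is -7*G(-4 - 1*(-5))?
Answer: 7/9 ≈ 0.77778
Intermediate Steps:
G(p) = -p²/9 (G(p) = -p*p/9 = -p²/9)
-7*G(-4 - 1*(-5)) = -(-7)*(-4 - 1*(-5))²/9 = -(-7)*(-4 + 5)²/9 = -(-7)*1²/9 = -(-7)/9 = -7*(-⅑) = 7/9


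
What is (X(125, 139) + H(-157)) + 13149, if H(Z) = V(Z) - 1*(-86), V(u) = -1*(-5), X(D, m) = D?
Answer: 13365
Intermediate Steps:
V(u) = 5
H(Z) = 91 (H(Z) = 5 - 1*(-86) = 5 + 86 = 91)
(X(125, 139) + H(-157)) + 13149 = (125 + 91) + 13149 = 216 + 13149 = 13365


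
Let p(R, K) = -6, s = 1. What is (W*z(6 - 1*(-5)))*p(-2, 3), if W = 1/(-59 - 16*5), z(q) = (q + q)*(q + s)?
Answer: 1584/139 ≈ 11.396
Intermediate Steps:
z(q) = 2*q*(1 + q) (z(q) = (q + q)*(q + 1) = (2*q)*(1 + q) = 2*q*(1 + q))
W = -1/139 (W = 1/(-59 - 80) = 1/(-139) = -1/139 ≈ -0.0071942)
(W*z(6 - 1*(-5)))*p(-2, 3) = -2*(6 - 1*(-5))*(1 + (6 - 1*(-5)))/139*(-6) = -2*(6 + 5)*(1 + (6 + 5))/139*(-6) = -2*11*(1 + 11)/139*(-6) = -2*11*12/139*(-6) = -1/139*264*(-6) = -264/139*(-6) = 1584/139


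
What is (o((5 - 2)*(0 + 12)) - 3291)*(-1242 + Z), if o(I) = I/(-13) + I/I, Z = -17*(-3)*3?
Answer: 46615734/13 ≈ 3.5858e+6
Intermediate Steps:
Z = 153 (Z = 51*3 = 153)
o(I) = 1 - I/13 (o(I) = I*(-1/13) + 1 = -I/13 + 1 = 1 - I/13)
(o((5 - 2)*(0 + 12)) - 3291)*(-1242 + Z) = ((1 - (5 - 2)*(0 + 12)/13) - 3291)*(-1242 + 153) = ((1 - 3*12/13) - 3291)*(-1089) = ((1 - 1/13*36) - 3291)*(-1089) = ((1 - 36/13) - 3291)*(-1089) = (-23/13 - 3291)*(-1089) = -42806/13*(-1089) = 46615734/13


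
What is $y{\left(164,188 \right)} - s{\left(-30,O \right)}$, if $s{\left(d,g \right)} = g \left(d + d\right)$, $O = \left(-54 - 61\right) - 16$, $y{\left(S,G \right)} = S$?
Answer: $-7696$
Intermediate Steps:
$O = -131$ ($O = -115 - 16 = -131$)
$s{\left(d,g \right)} = 2 d g$ ($s{\left(d,g \right)} = g 2 d = 2 d g$)
$y{\left(164,188 \right)} - s{\left(-30,O \right)} = 164 - 2 \left(-30\right) \left(-131\right) = 164 - 7860 = -7696$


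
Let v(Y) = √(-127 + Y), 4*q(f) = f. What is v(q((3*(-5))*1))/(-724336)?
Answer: -I*√523/1448672 ≈ -1.5786e-5*I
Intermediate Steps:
q(f) = f/4
v(q((3*(-5))*1))/(-724336) = √(-127 + ((3*(-5))*1)/4)/(-724336) = √(-127 + (-15*1)/4)*(-1/724336) = √(-127 + (¼)*(-15))*(-1/724336) = √(-127 - 15/4)*(-1/724336) = √(-523/4)*(-1/724336) = (I*√523/2)*(-1/724336) = -I*√523/1448672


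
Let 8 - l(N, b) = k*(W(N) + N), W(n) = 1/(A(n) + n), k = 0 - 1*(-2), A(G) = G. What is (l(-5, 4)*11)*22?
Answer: 22022/5 ≈ 4404.4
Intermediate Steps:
k = 2 (k = 0 + 2 = 2)
W(n) = 1/(2*n) (W(n) = 1/(n + n) = 1/(2*n))
l(N, b) = 8 - 1/N - 2*N (l(N, b) = 8 - 2*(1/(2*N) + N) = 8 - 2*(N + 1/(2*N)) = 8 - (1/N + 2*N) = 8 + (-1/N - 2*N) = 8 - 1/N - 2*N)
(l(-5, 4)*11)*22 = ((8 - 1/(-5) - 2*(-5))*11)*22 = ((8 - 1*(-⅕) + 10)*11)*22 = ((8 + ⅕ + 10)*11)*22 = ((91/5)*11)*22 = (1001/5)*22 = 22022/5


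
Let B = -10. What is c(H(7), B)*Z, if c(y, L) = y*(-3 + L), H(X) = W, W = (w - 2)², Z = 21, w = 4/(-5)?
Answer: -53508/25 ≈ -2140.3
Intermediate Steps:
w = -⅘ (w = 4*(-⅕) = -⅘ ≈ -0.80000)
W = 196/25 (W = (-⅘ - 2)² = (-14/5)² = 196/25 ≈ 7.8400)
H(X) = 196/25
c(H(7), B)*Z = (196*(-3 - 10)/25)*21 = ((196/25)*(-13))*21 = -2548/25*21 = -53508/25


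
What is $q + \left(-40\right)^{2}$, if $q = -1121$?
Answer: $479$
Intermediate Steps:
$q + \left(-40\right)^{2} = -1121 + \left(-40\right)^{2} = -1121 + 1600 = 479$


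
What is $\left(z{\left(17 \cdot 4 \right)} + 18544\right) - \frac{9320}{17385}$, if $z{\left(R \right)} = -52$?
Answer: $\frac{64294820}{3477} \approx 18491.0$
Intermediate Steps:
$\left(z{\left(17 \cdot 4 \right)} + 18544\right) - \frac{9320}{17385} = \left(-52 + 18544\right) - \frac{9320}{17385} = 18492 - \frac{1864}{3477} = \frac{64294820}{3477}$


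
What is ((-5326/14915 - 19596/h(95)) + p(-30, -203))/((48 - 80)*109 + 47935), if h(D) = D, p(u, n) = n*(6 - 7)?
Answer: -54153/662927005 ≈ -8.1688e-5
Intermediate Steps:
p(u, n) = -n (p(u, n) = n*(-1) = -n)
((-5326/14915 - 19596/h(95)) + p(-30, -203))/((48 - 80)*109 + 47935) = ((-5326/14915 - 19596/95) - 1*(-203))/((48 - 80)*109 + 47935) = ((-5326*1/14915 - 19596*1/95) + 203)/(-32*109 + 47935) = ((-5326/14915 - 19596/95) + 203)/(-3488 + 47935) = (-3081898/14915 + 203)/44447 = -54153/14915*1/44447 = -54153/662927005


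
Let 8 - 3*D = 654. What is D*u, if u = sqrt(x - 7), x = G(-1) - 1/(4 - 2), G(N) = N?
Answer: -323*I*sqrt(34)/3 ≈ -627.8*I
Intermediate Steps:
x = -3/2 (x = -1 - 1/(4 - 2) = -1 - 1/2 = -3/2 ≈ -1.5000)
D = -646/3 (D = 8/3 - 1/3*654 = 8/3 - 218 = -646/3 ≈ -215.33)
u = I*sqrt(34)/2 (u = sqrt(-3/2 - 7) = sqrt(-17/2) = I*sqrt(34)/2 ≈ 2.9155*I)
D*u = -323*I*sqrt(34)/3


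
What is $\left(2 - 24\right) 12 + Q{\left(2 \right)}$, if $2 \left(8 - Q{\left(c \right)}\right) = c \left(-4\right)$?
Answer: $-252$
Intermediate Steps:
$Q{\left(c \right)} = 8 + 2 c$ ($Q{\left(c \right)} = 8 - \frac{c \left(-4\right)}{2} = 8 - \frac{\left(-4\right) c}{2} = 8 + 2 c$)
$\left(2 - 24\right) 12 + Q{\left(2 \right)} = \left(2 - 24\right) 12 + \left(8 + 2 \cdot 2\right) = \left(2 - 24\right) 12 + \left(8 + 4\right) = \left(-22\right) 12 + 12 = -264 + 12 = -252$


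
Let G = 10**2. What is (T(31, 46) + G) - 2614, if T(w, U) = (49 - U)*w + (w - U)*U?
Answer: -3111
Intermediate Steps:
T(w, U) = U*(w - U) + w*(49 - U) (T(w, U) = w*(49 - U) + U*(w - U) = U*(w - U) + w*(49 - U))
G = 100
(T(31, 46) + G) - 2614 = ((-1*46**2 + 49*31) + 100) - 2614 = ((-1*2116 + 1519) + 100) - 2614 = ((-2116 + 1519) + 100) - 2614 = (-597 + 100) - 2614 = -497 - 2614 = -3111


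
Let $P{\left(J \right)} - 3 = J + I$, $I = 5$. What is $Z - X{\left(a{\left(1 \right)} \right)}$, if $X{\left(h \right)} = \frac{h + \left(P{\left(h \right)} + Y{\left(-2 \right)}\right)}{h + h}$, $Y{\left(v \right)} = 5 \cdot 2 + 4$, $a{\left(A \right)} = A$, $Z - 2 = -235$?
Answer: $-245$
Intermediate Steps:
$Z = -233$ ($Z = 2 - 235 = -233$)
$P{\left(J \right)} = 8 + J$ ($P{\left(J \right)} = 3 + \left(J + 5\right) = 3 + \left(5 + J\right) = 8 + J$)
$Y{\left(v \right)} = 14$ ($Y{\left(v \right)} = 10 + 4 = 14$)
$X{\left(h \right)} = \frac{22 + 2 h}{2 h}$ ($X{\left(h \right)} = \frac{h + \left(\left(8 + h\right) + 14\right)}{h + h} = \frac{h + \left(22 + h\right)}{2 h} = \left(22 + 2 h\right) \frac{1}{2 h} = \frac{22 + 2 h}{2 h}$)
$Z - X{\left(a{\left(1 \right)} \right)} = -233 - \frac{11 + 1}{1} = -233 - 1 \cdot 12 = -233 - 12 = -245$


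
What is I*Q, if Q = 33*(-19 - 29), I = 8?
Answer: -12672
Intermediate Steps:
Q = -1584 (Q = 33*(-48) = -1584)
I*Q = 8*(-1584) = -12672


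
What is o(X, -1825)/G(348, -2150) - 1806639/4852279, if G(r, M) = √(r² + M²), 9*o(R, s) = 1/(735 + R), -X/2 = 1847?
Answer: -1806639/4852279 - √1185901/63163459062 ≈ -0.37233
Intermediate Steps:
X = -3694 (X = -2*1847 = -3694)
o(R, s) = 1/(9*(735 + R))
G(r, M) = √(M² + r²)
o(X, -1825)/G(348, -2150) - 1806639/4852279 = (1/(9*(735 - 3694)))/(√((-2150)² + 348²)) - 1806639/4852279 = ((⅑)/(-2959))/(√(4622500 + 121104)) - 1806639*1/4852279 = ((⅑)*(-1/2959))/(√4743604) - 1806639/4852279 = -√1185901/2371802/26631 - 1806639/4852279 = -√1185901/63163459062 - 1806639/4852279 = -1806639/4852279 - √1185901/63163459062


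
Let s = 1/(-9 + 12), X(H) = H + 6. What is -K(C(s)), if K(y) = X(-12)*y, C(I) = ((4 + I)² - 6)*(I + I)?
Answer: 460/9 ≈ 51.111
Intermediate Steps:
X(H) = 6 + H
s = ⅓ (s = 1/3 = ⅓ ≈ 0.33333)
C(I) = 2*I*(-6 + (4 + I)²) (C(I) = (-6 + (4 + I)²)*(2*I) = 2*I*(-6 + (4 + I)²))
K(y) = -6*y (K(y) = (6 - 12)*y = -6*y)
-K(C(s)) = -(-6)*2*(⅓)*(-6 + (4 + ⅓)²) = -(-6)*2*(⅓)*(-6 + (13/3)²) = -(-6)*2*(⅓)*(-6 + 169/9) = -(-6)*2*(⅓)*(115/9) = -(-6)*230/27 = -1*(-460/9) = 460/9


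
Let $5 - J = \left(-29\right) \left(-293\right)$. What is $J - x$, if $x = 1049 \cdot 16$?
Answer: $-25276$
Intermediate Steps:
$x = 16784$
$J = -8492$ ($J = 5 - \left(-29\right) \left(-293\right) = 5 - 8497 = -8492$)
$J - x = -8492 - 16784 = -25276$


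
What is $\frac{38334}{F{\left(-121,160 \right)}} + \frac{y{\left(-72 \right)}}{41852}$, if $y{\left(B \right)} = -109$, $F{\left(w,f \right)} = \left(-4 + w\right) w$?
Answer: $\frac{1602705943}{633011500} \approx 2.5319$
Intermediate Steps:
$F{\left(w,f \right)} = w \left(-4 + w\right)$
$\frac{38334}{F{\left(-121,160 \right)}} + \frac{y{\left(-72 \right)}}{41852} = \frac{38334}{\left(-121\right) \left(-4 - 121\right)} - \frac{109}{41852} = \frac{38334}{\left(-121\right) \left(-125\right)} - \frac{109}{41852} = \frac{38334}{15125} - \frac{109}{41852} = \frac{1602705943}{633011500}$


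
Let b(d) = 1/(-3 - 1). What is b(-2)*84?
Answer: -21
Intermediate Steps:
b(d) = -¼ (b(d) = 1/(-4) = -¼)
b(-2)*84 = -¼*84 = -21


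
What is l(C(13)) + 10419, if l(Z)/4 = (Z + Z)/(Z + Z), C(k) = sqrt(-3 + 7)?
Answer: 10423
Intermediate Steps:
C(k) = 2 (C(k) = sqrt(4) = 2)
l(Z) = 4 (l(Z) = 4*((Z + Z)/(Z + Z)) = 4*((2*Z)/((2*Z))) = 4*((2*Z)*(1/(2*Z))) = 4*1 = 4)
l(C(13)) + 10419 = 4 + 10419 = 10423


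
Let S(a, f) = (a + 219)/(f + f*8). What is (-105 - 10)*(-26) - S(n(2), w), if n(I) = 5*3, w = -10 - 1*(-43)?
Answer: 98644/33 ≈ 2989.2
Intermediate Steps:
w = 33 (w = -10 + 43 = 33)
n(I) = 15
S(a, f) = (219 + a)/(9*f) (S(a, f) = (219 + a)/(f + 8*f) = (219 + a)/((9*f)) = (219 + a)*(1/(9*f)) = (219 + a)/(9*f))
(-105 - 10)*(-26) - S(n(2), w) = (-105 - 10)*(-26) - (219 + 15)/(9*33) = -115*(-26) - 234/(9*33) = 2990 - 1*26/33 = 2990 - 26/33 = 98644/33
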